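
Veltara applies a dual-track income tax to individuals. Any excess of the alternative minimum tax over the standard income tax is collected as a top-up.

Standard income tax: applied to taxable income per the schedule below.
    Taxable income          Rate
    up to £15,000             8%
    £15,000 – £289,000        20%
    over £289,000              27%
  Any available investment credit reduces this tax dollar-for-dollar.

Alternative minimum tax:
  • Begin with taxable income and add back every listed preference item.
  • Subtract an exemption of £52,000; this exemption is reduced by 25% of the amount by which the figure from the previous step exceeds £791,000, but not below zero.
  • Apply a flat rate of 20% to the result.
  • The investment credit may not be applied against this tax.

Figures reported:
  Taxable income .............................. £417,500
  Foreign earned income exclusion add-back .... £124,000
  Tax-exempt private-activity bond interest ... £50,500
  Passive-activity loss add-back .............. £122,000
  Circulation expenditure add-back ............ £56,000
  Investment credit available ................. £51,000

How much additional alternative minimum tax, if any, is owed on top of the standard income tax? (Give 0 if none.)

Alternative minimum tax:
  Adjusted income: £417,500 + £124,000 + £50,500 + £122,000 + £56,000 = £770,000
  Exemption: £770,000 ≤ £791,000, so full £52,000 applies
  Base: £770,000 − £52,000 = £718,000
  £718,000 × 20% = £143,600

Standard income tax:
  £15,000 × 8% = £1,200
  £274,000 × 20% = £54,800
  £128,500 × 27% = £34,695
  → £90,695
  Less investment credit £51,000 → £39,695

Excess of alternative minimum tax over standard income tax: £143,600 − £39,695 = £103,905.

£103,905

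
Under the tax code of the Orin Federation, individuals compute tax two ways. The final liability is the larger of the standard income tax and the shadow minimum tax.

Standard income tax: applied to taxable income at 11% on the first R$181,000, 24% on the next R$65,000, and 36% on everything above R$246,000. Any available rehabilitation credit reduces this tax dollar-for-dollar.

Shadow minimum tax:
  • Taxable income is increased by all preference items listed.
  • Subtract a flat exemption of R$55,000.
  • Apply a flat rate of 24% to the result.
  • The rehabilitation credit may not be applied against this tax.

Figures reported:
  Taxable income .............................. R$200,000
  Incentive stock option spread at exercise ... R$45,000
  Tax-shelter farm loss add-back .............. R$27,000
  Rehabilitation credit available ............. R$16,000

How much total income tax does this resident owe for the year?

Shadow minimum tax:
  Adjusted income: R$200,000 + R$45,000 + R$27,000 = R$272,000
  Less exemption R$55,000 → base R$217,000
  R$217,000 × 24% = R$52,080

Standard income tax:
  R$181,000 × 11% = R$19,910
  R$19,000 × 24% = R$4,560
  → R$24,470
  Less rehabilitation credit R$16,000 → R$8,470

R$52,080 > R$8,470, so the shadow minimum tax is the binding amount.

R$52,080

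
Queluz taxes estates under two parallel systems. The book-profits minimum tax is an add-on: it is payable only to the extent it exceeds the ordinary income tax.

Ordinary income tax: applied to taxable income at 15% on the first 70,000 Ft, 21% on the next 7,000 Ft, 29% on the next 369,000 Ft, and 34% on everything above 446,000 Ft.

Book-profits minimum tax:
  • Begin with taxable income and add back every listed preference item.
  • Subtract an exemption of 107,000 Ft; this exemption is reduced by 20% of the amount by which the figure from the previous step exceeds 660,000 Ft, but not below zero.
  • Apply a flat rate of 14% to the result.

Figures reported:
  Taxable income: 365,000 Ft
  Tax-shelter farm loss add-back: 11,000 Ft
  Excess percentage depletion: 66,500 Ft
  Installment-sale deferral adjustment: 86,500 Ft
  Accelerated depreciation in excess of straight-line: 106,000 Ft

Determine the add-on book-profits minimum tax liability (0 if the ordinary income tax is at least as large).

0 Ft

Book-profits minimum tax:
  Adjusted income: 365,000 Ft + 11,000 Ft + 66,500 Ft + 86,500 Ft + 106,000 Ft = 635,000 Ft
  Exemption: 635,000 Ft ≤ 660,000 Ft, so full 107,000 Ft applies
  Base: 635,000 Ft − 107,000 Ft = 528,000 Ft
  528,000 Ft × 14% = 73,920 Ft

Ordinary income tax:
  70,000 Ft × 15% = 10,500 Ft
  7,000 Ft × 21% = 1,470 Ft
  288,000 Ft × 29% = 83,520 Ft
  → 95,490 Ft

73,920 Ft ≤ 95,490 Ft, so no add-on is due.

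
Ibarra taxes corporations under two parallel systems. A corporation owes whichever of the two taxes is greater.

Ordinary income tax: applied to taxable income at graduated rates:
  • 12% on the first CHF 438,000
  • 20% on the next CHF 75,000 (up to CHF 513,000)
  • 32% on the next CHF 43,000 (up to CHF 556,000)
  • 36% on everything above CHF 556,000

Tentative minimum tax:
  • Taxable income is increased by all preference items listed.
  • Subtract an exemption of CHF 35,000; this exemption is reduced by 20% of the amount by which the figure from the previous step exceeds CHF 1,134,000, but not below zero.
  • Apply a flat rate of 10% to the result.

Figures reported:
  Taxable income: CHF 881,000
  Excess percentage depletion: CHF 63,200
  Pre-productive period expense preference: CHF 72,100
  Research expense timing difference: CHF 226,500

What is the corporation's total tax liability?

Ordinary income tax:
  CHF 438,000 × 12% = CHF 52,560
  CHF 75,000 × 20% = CHF 15,000
  CHF 43,000 × 32% = CHF 13,760
  CHF 325,000 × 36% = CHF 117,000
  → CHF 198,320

Tentative minimum tax:
  Adjusted income: CHF 881,000 + CHF 63,200 + CHF 72,100 + CHF 226,500 = CHF 1,242,800
  Exemption: CHF 35,000 − 20% × (CHF 1,242,800 − CHF 1,134,000) = CHF 35,000 − CHF 21,760 = CHF 13,240
  Base: CHF 1,242,800 − CHF 13,240 = CHF 1,229,560
  CHF 1,229,560 × 10% = CHF 122,956

CHF 198,320 > CHF 122,956, so the ordinary income tax governs.

CHF 198,320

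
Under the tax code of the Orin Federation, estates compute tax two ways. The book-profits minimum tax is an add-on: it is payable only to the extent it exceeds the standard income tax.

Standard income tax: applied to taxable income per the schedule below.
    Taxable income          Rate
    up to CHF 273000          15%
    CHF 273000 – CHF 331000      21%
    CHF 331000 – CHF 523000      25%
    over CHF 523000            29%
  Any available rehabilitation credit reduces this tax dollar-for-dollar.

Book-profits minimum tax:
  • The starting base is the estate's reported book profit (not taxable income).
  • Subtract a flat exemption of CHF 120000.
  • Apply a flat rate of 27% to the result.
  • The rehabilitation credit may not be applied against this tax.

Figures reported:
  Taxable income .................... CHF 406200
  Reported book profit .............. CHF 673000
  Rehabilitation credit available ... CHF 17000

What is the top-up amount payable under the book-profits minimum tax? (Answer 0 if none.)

CHF 94380

Book-profits minimum tax:
  Base (reported book profit): CHF 673000
  Less exemption CHF 120000 → base CHF 553000
  CHF 553000 × 27% = CHF 149310

Standard income tax:
  CHF 273000 × 15% = CHF 40950
  CHF 58000 × 21% = CHF 12180
  CHF 75200 × 25% = CHF 18800
  → CHF 71930
  Less rehabilitation credit CHF 17000 → CHF 54930

Excess of book-profits minimum tax over standard income tax: CHF 149310 − CHF 54930 = CHF 94380.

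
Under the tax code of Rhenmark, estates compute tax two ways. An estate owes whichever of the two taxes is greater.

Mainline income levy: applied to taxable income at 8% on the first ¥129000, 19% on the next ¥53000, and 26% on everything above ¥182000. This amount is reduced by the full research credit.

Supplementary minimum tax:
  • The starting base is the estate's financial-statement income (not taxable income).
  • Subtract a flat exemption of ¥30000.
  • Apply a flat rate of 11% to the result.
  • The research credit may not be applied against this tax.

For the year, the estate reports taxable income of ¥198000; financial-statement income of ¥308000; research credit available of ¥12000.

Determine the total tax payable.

¥30580

Mainline income levy:
  ¥129000 × 8% = ¥10320
  ¥53000 × 19% = ¥10070
  ¥16000 × 26% = ¥4160
  → ¥24550
  Less research credit ¥12000 → ¥12550

Supplementary minimum tax:
  Base (financial-statement income): ¥308000
  Less exemption ¥30000 → base ¥278000
  ¥278000 × 11% = ¥30580

¥30580 > ¥12550, so the supplementary minimum tax is the binding amount.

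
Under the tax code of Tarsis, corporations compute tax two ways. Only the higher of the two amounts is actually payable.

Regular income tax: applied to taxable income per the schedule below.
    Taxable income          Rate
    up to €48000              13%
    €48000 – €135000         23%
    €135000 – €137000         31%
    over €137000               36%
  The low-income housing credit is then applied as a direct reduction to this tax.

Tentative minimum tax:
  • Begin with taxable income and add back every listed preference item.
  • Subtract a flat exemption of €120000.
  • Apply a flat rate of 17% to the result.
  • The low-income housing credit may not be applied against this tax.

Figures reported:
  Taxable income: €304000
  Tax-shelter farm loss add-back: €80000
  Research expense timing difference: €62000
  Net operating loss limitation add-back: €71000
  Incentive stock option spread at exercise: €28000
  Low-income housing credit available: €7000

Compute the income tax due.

€79990

Regular income tax:
  €48000 × 13% = €6240
  €87000 × 23% = €20010
  €2000 × 31% = €620
  €167000 × 36% = €60120
  → €86990
  Less low-income housing credit €7000 → €79990

Tentative minimum tax:
  Adjusted income: €304000 + €80000 + €62000 + €71000 + €28000 = €545000
  Less exemption €120000 → base €425000
  €425000 × 17% = €72250

€79990 > €72250, so the regular income tax governs.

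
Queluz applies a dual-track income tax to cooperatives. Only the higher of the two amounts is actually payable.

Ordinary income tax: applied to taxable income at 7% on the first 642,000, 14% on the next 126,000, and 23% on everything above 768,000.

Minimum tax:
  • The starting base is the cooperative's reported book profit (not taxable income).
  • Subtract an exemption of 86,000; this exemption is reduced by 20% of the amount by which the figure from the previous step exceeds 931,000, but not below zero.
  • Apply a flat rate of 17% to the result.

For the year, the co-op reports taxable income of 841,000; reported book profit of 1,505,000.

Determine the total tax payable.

255,850

Minimum tax:
  Base (reported book profit): 1,505,000
  Exemption: 20% × (1,505,000 − 931,000) = 114,800 ≥ 86,000, so the exemption is fully phased out
  Base: 1,505,000 − 0 = 1,505,000
  1,505,000 × 17% = 255,850

Ordinary income tax:
  642,000 × 7% = 44,940
  126,000 × 14% = 17,640
  73,000 × 23% = 16,790
  → 79,370

255,850 > 79,370, so the minimum tax is the binding amount.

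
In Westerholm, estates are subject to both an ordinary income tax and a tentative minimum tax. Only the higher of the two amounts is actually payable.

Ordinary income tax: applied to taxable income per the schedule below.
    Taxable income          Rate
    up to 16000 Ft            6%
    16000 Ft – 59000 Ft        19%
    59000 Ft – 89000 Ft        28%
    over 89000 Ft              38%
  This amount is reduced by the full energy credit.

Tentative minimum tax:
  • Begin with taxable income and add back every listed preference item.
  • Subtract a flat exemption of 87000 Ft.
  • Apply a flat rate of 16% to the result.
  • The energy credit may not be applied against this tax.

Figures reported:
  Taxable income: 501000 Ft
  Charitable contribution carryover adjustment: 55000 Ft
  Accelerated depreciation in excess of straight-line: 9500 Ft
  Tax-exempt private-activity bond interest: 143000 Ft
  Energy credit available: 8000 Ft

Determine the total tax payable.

166090 Ft

Ordinary income tax:
  16000 Ft × 6% = 960 Ft
  43000 Ft × 19% = 8170 Ft
  30000 Ft × 28% = 8400 Ft
  412000 Ft × 38% = 156560 Ft
  → 174090 Ft
  Less energy credit 8000 Ft → 166090 Ft

Tentative minimum tax:
  Adjusted income: 501000 Ft + 55000 Ft + 9500 Ft + 143000 Ft = 708500 Ft
  Less exemption 87000 Ft → base 621500 Ft
  621500 Ft × 16% = 99440 Ft

166090 Ft > 99440 Ft, so the ordinary income tax governs.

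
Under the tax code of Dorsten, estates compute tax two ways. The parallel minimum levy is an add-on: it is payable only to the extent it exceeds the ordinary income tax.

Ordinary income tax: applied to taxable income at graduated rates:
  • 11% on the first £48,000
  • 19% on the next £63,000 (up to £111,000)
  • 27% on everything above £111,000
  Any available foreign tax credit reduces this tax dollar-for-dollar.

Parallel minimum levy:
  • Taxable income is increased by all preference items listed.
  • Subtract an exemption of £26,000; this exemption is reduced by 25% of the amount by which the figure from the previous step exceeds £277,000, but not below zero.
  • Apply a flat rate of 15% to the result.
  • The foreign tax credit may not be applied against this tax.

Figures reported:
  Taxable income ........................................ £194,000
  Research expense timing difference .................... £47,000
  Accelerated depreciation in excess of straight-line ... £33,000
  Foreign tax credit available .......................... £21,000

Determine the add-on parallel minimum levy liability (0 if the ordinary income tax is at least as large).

£18,540

Parallel minimum levy:
  Adjusted income: £194,000 + £47,000 + £33,000 = £274,000
  Exemption: £274,000 ≤ £277,000, so full £26,000 applies
  Base: £274,000 − £26,000 = £248,000
  £248,000 × 15% = £37,200

Ordinary income tax:
  £48,000 × 11% = £5,280
  £63,000 × 19% = £11,970
  £83,000 × 27% = £22,410
  → £39,660
  Less foreign tax credit £21,000 → £18,660

Excess of parallel minimum levy over ordinary income tax: £37,200 − £18,660 = £18,540.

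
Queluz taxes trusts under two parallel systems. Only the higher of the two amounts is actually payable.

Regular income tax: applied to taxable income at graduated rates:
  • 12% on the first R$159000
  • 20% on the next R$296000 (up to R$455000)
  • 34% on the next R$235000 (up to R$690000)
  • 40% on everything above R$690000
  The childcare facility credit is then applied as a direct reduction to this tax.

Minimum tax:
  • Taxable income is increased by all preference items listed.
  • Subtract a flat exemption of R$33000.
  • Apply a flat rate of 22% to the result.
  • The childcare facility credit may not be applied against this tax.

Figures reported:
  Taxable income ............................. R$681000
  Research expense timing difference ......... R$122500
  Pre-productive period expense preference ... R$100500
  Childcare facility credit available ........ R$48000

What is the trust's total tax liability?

Regular income tax:
  R$159000 × 12% = R$19080
  R$296000 × 20% = R$59200
  R$226000 × 34% = R$76840
  → R$155120
  Less childcare facility credit R$48000 → R$107120

Minimum tax:
  Adjusted income: R$681000 + R$122500 + R$100500 = R$904000
  Less exemption R$33000 → base R$871000
  R$871000 × 22% = R$191620

R$191620 > R$107120, so the minimum tax is the binding amount.

R$191620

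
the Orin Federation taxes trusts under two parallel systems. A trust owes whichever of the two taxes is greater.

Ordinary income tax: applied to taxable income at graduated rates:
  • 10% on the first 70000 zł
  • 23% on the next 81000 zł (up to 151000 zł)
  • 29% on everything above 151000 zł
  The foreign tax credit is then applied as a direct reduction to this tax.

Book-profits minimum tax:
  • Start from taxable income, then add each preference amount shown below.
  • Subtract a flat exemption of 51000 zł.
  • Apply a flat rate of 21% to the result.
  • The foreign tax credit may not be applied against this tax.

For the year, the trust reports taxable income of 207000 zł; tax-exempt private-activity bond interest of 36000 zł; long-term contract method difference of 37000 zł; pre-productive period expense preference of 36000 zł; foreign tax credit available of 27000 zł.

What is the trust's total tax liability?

55650 zł

Book-profits minimum tax:
  Adjusted income: 207000 zł + 36000 zł + 37000 zł + 36000 zł = 316000 zł
  Less exemption 51000 zł → base 265000 zł
  265000 zł × 21% = 55650 zł

Ordinary income tax:
  70000 zł × 10% = 7000 zł
  81000 zł × 23% = 18630 zł
  56000 zł × 29% = 16240 zł
  → 41870 zł
  Less foreign tax credit 27000 zł → 14870 zł

55650 zł > 14870 zł, so the book-profits minimum tax is the binding amount.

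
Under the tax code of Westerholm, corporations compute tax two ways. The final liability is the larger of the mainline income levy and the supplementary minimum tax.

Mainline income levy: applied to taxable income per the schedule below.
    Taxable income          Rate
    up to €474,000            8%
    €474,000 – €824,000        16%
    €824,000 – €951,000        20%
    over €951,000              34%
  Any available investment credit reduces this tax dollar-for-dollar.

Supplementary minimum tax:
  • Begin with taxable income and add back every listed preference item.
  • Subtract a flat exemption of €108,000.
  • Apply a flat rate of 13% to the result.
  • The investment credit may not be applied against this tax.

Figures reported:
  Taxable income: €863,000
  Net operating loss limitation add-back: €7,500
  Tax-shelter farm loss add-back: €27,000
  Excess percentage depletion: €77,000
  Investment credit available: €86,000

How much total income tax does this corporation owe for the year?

€112,645

Mainline income levy:
  €474,000 × 8% = €37,920
  €350,000 × 16% = €56,000
  €39,000 × 20% = €7,800
  → €101,720
  Less investment credit €86,000 → €15,720

Supplementary minimum tax:
  Adjusted income: €863,000 + €7,500 + €27,000 + €77,000 = €974,500
  Less exemption €108,000 → base €866,500
  €866,500 × 13% = €112,645

€112,645 > €15,720, so the supplementary minimum tax is the binding amount.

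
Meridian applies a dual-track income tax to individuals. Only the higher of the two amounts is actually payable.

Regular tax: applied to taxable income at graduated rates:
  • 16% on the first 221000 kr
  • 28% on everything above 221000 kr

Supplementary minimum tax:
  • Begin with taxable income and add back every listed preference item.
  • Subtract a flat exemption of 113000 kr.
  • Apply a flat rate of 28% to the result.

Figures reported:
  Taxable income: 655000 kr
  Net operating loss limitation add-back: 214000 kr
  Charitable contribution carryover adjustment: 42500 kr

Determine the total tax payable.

223580 kr

Regular tax:
  221000 kr × 16% = 35360 kr
  434000 kr × 28% = 121520 kr
  → 156880 kr

Supplementary minimum tax:
  Adjusted income: 655000 kr + 214000 kr + 42500 kr = 911500 kr
  Less exemption 113000 kr → base 798500 kr
  798500 kr × 28% = 223580 kr

223580 kr > 156880 kr, so the supplementary minimum tax is the binding amount.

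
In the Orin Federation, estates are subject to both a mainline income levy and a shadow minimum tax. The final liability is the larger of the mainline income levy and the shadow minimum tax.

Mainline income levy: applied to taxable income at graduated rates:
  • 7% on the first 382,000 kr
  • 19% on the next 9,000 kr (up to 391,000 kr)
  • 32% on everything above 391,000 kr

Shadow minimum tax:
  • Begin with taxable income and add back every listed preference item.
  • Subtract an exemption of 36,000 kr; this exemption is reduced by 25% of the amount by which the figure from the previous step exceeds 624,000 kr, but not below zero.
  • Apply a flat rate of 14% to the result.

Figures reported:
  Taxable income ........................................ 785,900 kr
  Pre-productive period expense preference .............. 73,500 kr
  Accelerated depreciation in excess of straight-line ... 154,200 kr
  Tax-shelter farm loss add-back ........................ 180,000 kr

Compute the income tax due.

Mainline income levy:
  382,000 kr × 7% = 26,740 kr
  9,000 kr × 19% = 1,710 kr
  394,900 kr × 32% = 126,368 kr
  → 154,818 kr

Shadow minimum tax:
  Adjusted income: 785,900 kr + 73,500 kr + 154,200 kr + 180,000 kr = 1,193,600 kr
  Exemption: 25% × (1,193,600 kr − 624,000 kr) = 142,400 kr ≥ 36,000 kr, so the exemption is fully phased out
  Base: 1,193,600 kr − 0 kr = 1,193,600 kr
  1,193,600 kr × 14% = 167,104 kr

167,104 kr > 154,818 kr, so the shadow minimum tax is the binding amount.

167,104 kr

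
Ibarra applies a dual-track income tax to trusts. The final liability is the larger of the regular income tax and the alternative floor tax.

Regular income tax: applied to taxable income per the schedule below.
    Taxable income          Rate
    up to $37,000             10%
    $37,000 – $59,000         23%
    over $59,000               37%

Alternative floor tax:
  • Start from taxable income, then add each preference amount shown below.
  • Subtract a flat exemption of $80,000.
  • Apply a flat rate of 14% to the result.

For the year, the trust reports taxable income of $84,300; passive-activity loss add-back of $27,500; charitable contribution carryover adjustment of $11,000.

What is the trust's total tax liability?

$18,121

Alternative floor tax:
  Adjusted income: $84,300 + $27,500 + $11,000 = $122,800
  Less exemption $80,000 → base $42,800
  $42,800 × 14% = $5,992

Regular income tax:
  $37,000 × 10% = $3,700
  $22,000 × 23% = $5,060
  $25,300 × 37% = $9,361
  → $18,121

$18,121 > $5,992, so the regular income tax governs.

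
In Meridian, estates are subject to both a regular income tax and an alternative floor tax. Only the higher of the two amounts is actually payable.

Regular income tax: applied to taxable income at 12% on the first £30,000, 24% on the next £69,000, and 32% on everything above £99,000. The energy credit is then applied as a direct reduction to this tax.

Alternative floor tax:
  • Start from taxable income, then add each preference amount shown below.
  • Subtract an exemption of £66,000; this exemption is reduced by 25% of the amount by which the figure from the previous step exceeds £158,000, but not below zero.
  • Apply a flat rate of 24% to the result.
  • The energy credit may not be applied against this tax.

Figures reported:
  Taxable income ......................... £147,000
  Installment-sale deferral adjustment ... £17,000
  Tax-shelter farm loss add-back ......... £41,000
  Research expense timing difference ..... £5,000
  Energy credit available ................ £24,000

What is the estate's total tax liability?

£37,680

Alternative floor tax:
  Adjusted income: £147,000 + £17,000 + £41,000 + £5,000 = £210,000
  Exemption: £66,000 − 25% × (£210,000 − £158,000) = £66,000 − £13,000 = £53,000
  Base: £210,000 − £53,000 = £157,000
  £157,000 × 24% = £37,680

Regular income tax:
  £30,000 × 12% = £3,600
  £69,000 × 24% = £16,560
  £48,000 × 32% = £15,360
  → £35,520
  Less energy credit £24,000 → £11,520

£37,680 > £11,520, so the alternative floor tax is the binding amount.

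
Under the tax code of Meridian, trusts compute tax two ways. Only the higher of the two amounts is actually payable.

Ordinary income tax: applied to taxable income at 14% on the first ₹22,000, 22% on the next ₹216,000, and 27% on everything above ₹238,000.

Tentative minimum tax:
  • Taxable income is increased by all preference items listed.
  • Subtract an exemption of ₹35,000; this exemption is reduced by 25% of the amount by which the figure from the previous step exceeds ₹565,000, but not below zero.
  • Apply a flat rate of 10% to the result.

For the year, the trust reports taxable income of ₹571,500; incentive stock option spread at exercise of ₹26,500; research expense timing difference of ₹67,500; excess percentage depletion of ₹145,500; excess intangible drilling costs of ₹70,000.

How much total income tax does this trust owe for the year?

Ordinary income tax:
  ₹22,000 × 14% = ₹3,080
  ₹216,000 × 22% = ₹47,520
  ₹333,500 × 27% = ₹90,045
  → ₹140,645

Tentative minimum tax:
  Adjusted income: ₹571,500 + ₹26,500 + ₹67,500 + ₹145,500 + ₹70,000 = ₹881,000
  Exemption: 25% × (₹881,000 − ₹565,000) = ₹79,000 ≥ ₹35,000, so the exemption is fully phased out
  Base: ₹881,000 − ₹0 = ₹881,000
  ₹881,000 × 10% = ₹88,100

₹140,645 > ₹88,100, so the ordinary income tax governs.

₹140,645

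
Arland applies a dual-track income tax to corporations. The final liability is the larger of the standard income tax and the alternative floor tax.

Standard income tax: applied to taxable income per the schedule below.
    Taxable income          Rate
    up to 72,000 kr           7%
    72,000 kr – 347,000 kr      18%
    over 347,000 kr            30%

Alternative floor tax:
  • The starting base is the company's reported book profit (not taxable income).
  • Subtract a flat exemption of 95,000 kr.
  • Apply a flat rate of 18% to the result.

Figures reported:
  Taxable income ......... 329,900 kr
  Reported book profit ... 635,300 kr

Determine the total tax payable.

Alternative floor tax:
  Base (reported book profit): 635,300 kr
  Less exemption 95,000 kr → base 540,300 kr
  540,300 kr × 18% = 97,254 kr

Standard income tax:
  72,000 kr × 7% = 5,040 kr
  257,900 kr × 18% = 46,422 kr
  → 51,462 kr

97,254 kr > 51,462 kr, so the alternative floor tax is the binding amount.

97,254 kr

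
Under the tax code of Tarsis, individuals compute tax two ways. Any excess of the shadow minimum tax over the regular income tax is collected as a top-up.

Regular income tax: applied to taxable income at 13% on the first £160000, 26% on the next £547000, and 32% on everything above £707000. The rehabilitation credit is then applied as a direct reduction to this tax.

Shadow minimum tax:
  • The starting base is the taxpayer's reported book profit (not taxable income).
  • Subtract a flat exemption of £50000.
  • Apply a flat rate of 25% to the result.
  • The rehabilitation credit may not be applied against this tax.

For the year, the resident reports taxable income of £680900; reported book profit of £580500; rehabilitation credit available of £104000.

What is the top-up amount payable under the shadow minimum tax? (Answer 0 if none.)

Shadow minimum tax:
  Base (reported book profit): £580500
  Less exemption £50000 → base £530500
  £530500 × 25% = £132625

Regular income tax:
  £160000 × 13% = £20800
  £520900 × 26% = £135434
  → £156234
  Less rehabilitation credit £104000 → £52234

Excess of shadow minimum tax over regular income tax: £132625 − £52234 = £80391.

£80391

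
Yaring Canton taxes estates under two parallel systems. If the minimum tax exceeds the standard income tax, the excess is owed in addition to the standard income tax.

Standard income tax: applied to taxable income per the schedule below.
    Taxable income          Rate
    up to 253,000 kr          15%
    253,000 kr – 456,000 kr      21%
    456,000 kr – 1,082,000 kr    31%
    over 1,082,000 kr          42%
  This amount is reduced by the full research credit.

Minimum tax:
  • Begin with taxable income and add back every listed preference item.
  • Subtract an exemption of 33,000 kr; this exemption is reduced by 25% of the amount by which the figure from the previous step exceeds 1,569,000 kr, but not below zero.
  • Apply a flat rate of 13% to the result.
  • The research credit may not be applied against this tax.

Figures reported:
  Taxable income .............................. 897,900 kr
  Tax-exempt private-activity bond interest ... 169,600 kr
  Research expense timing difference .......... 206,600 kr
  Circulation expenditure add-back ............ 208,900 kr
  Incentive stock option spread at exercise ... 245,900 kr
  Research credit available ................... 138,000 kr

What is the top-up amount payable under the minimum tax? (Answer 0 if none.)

145,188 kr

Minimum tax:
  Adjusted income: 897,900 kr + 169,600 kr + 206,600 kr + 208,900 kr + 245,900 kr = 1,728,900 kr
  Exemption: 25% × (1,728,900 kr − 1,569,000 kr) = 39,975 kr ≥ 33,000 kr, so the exemption is fully phased out
  Base: 1,728,900 kr − 0 kr = 1,728,900 kr
  1,728,900 kr × 13% = 224,757 kr

Standard income tax:
  253,000 kr × 15% = 37,950 kr
  203,000 kr × 21% = 42,630 kr
  441,900 kr × 31% = 136,989 kr
  → 217,569 kr
  Less research credit 138,000 kr → 79,569 kr

Excess of minimum tax over standard income tax: 224,757 kr − 79,569 kr = 145,188 kr.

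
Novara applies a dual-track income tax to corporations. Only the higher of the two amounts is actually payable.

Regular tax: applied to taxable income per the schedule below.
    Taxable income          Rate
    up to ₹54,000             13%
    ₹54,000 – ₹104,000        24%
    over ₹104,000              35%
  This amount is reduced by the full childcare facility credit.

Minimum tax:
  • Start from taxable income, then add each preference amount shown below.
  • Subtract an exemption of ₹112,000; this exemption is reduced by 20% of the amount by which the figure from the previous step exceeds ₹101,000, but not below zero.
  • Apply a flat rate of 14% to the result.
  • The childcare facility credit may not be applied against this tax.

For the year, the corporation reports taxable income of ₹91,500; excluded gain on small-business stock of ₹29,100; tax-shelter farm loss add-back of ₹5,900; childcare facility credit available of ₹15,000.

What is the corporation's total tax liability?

₹2,744

Regular tax:
  ₹54,000 × 13% = ₹7,020
  ₹37,500 × 24% = ₹9,000
  → ₹16,020
  Less childcare facility credit ₹15,000 → ₹1,020

Minimum tax:
  Adjusted income: ₹91,500 + ₹29,100 + ₹5,900 = ₹126,500
  Exemption: ₹112,000 − 20% × (₹126,500 − ₹101,000) = ₹112,000 − ₹5,100 = ₹106,900
  Base: ₹126,500 − ₹106,900 = ₹19,600
  ₹19,600 × 14% = ₹2,744

₹2,744 > ₹1,020, so the minimum tax is the binding amount.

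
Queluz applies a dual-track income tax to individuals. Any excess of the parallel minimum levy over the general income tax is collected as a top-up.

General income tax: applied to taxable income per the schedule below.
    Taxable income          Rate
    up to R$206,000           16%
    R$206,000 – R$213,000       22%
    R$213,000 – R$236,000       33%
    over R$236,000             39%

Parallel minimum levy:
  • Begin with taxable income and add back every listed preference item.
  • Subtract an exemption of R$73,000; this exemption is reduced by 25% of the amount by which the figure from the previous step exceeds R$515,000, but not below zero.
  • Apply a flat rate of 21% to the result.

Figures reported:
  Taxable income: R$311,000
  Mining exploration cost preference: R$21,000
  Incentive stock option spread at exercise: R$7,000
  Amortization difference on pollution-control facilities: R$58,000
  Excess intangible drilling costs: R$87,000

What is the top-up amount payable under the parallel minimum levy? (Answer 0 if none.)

Parallel minimum levy:
  Adjusted income: R$311,000 + R$21,000 + R$7,000 + R$58,000 + R$87,000 = R$484,000
  Exemption: R$484,000 ≤ R$515,000, so full R$73,000 applies
  Base: R$484,000 − R$73,000 = R$411,000
  R$411,000 × 21% = R$86,310

General income tax:
  R$206,000 × 16% = R$32,960
  R$7,000 × 22% = R$1,540
  R$23,000 × 33% = R$7,590
  R$75,000 × 39% = R$29,250
  → R$71,340

Excess of parallel minimum levy over general income tax: R$86,310 − R$71,340 = R$14,970.

R$14,970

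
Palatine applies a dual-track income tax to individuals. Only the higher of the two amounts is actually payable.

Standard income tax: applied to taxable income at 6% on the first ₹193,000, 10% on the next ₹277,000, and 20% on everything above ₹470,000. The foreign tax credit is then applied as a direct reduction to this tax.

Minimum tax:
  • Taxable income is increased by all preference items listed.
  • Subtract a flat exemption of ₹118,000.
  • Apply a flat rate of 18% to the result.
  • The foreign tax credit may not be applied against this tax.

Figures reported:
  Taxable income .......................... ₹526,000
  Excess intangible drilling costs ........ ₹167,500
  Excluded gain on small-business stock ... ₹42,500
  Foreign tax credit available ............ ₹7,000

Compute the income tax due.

Standard income tax:
  ₹193,000 × 6% = ₹11,580
  ₹277,000 × 10% = ₹27,700
  ₹56,000 × 20% = ₹11,200
  → ₹50,480
  Less foreign tax credit ₹7,000 → ₹43,480

Minimum tax:
  Adjusted income: ₹526,000 + ₹167,500 + ₹42,500 = ₹736,000
  Less exemption ₹118,000 → base ₹618,000
  ₹618,000 × 18% = ₹111,240

₹111,240 > ₹43,480, so the minimum tax is the binding amount.

₹111,240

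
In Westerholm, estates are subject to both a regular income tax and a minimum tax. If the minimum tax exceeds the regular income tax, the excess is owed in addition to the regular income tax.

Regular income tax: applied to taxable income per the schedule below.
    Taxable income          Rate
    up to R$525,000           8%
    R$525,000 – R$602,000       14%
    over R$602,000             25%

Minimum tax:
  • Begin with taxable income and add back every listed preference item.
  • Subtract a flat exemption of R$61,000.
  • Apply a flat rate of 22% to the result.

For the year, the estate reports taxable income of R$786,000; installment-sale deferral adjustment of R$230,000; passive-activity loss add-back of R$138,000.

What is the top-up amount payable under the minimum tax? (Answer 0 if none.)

R$141,680

Regular income tax:
  R$525,000 × 8% = R$42,000
  R$77,000 × 14% = R$10,780
  R$184,000 × 25% = R$46,000
  → R$98,780

Minimum tax:
  Adjusted income: R$786,000 + R$230,000 + R$138,000 = R$1,154,000
  Less exemption R$61,000 → base R$1,093,000
  R$1,093,000 × 22% = R$240,460

Excess of minimum tax over regular income tax: R$240,460 − R$98,780 = R$141,680.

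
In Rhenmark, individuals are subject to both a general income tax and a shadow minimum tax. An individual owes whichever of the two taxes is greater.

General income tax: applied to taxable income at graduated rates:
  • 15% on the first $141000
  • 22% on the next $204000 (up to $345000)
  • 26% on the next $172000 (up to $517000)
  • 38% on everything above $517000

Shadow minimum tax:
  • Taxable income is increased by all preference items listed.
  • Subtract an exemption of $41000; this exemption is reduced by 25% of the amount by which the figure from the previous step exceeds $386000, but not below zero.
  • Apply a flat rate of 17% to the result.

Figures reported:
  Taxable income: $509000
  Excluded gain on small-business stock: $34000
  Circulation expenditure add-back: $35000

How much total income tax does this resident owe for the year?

$108670

Shadow minimum tax:
  Adjusted income: $509000 + $34000 + $35000 = $578000
  Exemption: 25% × ($578000 − $386000) = $48000 ≥ $41000, so the exemption is fully phased out
  Base: $578000 − $0 = $578000
  $578000 × 17% = $98260

General income tax:
  $141000 × 15% = $21150
  $204000 × 22% = $44880
  $164000 × 26% = $42640
  → $108670

$108670 > $98260, so the general income tax governs.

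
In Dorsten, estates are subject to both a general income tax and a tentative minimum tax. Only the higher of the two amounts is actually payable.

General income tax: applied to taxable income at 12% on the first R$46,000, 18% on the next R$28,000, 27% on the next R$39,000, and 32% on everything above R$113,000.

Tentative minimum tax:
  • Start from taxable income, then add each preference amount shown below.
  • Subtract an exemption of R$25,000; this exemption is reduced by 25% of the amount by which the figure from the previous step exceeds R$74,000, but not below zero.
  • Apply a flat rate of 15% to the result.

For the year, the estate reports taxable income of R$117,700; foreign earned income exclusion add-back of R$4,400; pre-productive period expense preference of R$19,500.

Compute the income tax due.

R$22,594

Tentative minimum tax:
  Adjusted income: R$117,700 + R$4,400 + R$19,500 = R$141,600
  Exemption: R$25,000 − 25% × (R$141,600 − R$74,000) = R$25,000 − R$16,900 = R$8,100
  Base: R$141,600 − R$8,100 = R$133,500
  R$133,500 × 15% = R$20,025

General income tax:
  R$46,000 × 12% = R$5,520
  R$28,000 × 18% = R$5,040
  R$39,000 × 27% = R$10,530
  R$4,700 × 32% = R$1,504
  → R$22,594

R$22,594 > R$20,025, so the general income tax governs.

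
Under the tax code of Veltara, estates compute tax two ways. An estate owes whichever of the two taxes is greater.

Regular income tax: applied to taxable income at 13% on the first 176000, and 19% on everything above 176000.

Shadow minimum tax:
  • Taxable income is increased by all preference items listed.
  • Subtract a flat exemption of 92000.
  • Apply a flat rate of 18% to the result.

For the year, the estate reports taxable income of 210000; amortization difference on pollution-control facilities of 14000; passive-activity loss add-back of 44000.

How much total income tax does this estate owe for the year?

Regular income tax:
  176000 × 13% = 22880
  34000 × 19% = 6460
  → 29340

Shadow minimum tax:
  Adjusted income: 210000 + 14000 + 44000 = 268000
  Less exemption 92000 → base 176000
  176000 × 18% = 31680

31680 > 29340, so the shadow minimum tax is the binding amount.

31680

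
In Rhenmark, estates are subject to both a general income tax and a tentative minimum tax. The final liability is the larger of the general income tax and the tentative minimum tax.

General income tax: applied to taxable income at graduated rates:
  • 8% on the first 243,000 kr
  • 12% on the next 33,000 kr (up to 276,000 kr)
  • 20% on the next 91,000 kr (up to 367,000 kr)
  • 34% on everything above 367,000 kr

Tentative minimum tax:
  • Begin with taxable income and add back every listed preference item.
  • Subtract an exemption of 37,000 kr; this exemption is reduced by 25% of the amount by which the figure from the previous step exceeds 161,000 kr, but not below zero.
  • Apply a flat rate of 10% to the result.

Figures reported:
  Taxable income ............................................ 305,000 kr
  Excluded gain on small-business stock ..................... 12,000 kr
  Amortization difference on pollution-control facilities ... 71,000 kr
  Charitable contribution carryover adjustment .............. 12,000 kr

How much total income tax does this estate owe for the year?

General income tax:
  243,000 kr × 8% = 19,440 kr
  33,000 kr × 12% = 3,960 kr
  29,000 kr × 20% = 5,800 kr
  → 29,200 kr

Tentative minimum tax:
  Adjusted income: 305,000 kr + 12,000 kr + 71,000 kr + 12,000 kr = 400,000 kr
  Exemption: 25% × (400,000 kr − 161,000 kr) = 59,750 kr ≥ 37,000 kr, so the exemption is fully phased out
  Base: 400,000 kr − 0 kr = 400,000 kr
  400,000 kr × 10% = 40,000 kr

40,000 kr > 29,200 kr, so the tentative minimum tax is the binding amount.

40,000 kr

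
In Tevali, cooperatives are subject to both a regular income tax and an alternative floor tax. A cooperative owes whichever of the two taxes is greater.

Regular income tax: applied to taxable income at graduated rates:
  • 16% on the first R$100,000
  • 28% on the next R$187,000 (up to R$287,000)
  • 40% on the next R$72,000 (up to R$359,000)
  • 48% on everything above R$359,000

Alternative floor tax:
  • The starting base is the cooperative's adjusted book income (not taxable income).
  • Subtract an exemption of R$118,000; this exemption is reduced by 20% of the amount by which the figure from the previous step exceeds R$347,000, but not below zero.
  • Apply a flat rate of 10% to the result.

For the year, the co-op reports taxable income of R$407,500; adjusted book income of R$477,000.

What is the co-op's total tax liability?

R$120,440

Regular income tax:
  R$100,000 × 16% = R$16,000
  R$187,000 × 28% = R$52,360
  R$72,000 × 40% = R$28,800
  R$48,500 × 48% = R$23,280
  → R$120,440

Alternative floor tax:
  Base (adjusted book income): R$477,000
  Exemption: R$118,000 − 20% × (R$477,000 − R$347,000) = R$118,000 − R$26,000 = R$92,000
  Base: R$477,000 − R$92,000 = R$385,000
  R$385,000 × 10% = R$38,500

R$120,440 > R$38,500, so the regular income tax governs.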